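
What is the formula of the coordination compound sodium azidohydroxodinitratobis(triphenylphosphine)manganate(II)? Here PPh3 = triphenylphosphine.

Na2[Mn(N3)(NO3)2(OH)(PPh3)2]

Ligands: 2 triphenylphosphine (PPh3, neutral), 2 nitrato (NO3, -1), 1 hydroxo (OH, -1), 1 azido (N3, -1). Ligand charge sum = -4.
Charge balance with sodium (+1) requires 1 complex ion per 2 sodium.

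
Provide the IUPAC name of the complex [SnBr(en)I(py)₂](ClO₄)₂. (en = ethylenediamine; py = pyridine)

The 2 perchlorate counter-ions carry a total charge of -2, so each complex ion is 2+.
Ligand charges: 1×ethylenediamine (neutral), 2×pyridine (neutral), 1×iodo (-1 each), 1×bromo (-1 each); total -2. So Sn + (-2) = 2+, giving Sn = +4.
Ligands are named alphabetically: bromo before ethylenediamine before iodo before pyridine.

bromo(ethylenediamine)iodobis(pyridine)tin(IV) perchlorate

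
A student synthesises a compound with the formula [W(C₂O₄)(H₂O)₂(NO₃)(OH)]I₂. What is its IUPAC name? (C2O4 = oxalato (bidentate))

diaquahydroxonitratooxalatotungsten(VI) iodide

The 2 iodide counter-ions carry a total charge of -2, so each complex ion is 2+.
Ligand charges: 1×nitrato (-1 each), 2×aqua (neutral), 1×oxalato (-2 each), 1×hydroxo (-1 each); total -4. So W + (-4) = 2+, giving W = +6.
Ligands are named alphabetically: aqua before hydroxo before nitrato before oxalato.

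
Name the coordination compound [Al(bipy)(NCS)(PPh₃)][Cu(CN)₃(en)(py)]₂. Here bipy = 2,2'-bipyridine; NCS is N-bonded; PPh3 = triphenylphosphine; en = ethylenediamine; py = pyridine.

Aluminium is always +3 in its complexes; the cation's ligand charges sum to -1, so the complex cation is 2+.
With 2 anions per cation, each anion must be 2/2 = 1−.
Anion: ligand charges sum to -3; for the ion to be 1−, Cu = +2.

(2,2'-bipyridine)isothiocyanato(triphenylphosphine)aluminium(III) tricyano(ethylenediamine)(pyridine)cuprate(II)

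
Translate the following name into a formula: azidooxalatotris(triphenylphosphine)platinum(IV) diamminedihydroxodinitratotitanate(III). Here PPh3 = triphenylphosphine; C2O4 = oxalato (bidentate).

[Pt(C2O4)(N3)(PPh3)3][Ti(NH3)2(NO3)2(OH)2]

Cation [Pt…]: ligand charges -3, Pt(IV) ⇒ ion charge 1+.
Anion [Ti…]: ligand charges -4, Ti(III) ⇒ ion charge 1−.
One 1+ cation balances one 1− anion.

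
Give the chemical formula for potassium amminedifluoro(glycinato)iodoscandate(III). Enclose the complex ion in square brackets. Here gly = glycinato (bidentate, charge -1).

K[ScF2(gly)I(NH3)]

Ligands: 1 iodo (I, -1), 1 ammine (NH3, neutral), 1 glycinato (gly, -1), 2 fluoro (F, -1). Ligand charge sum = -4.
With Sc in oxidation state +3, the complex ion is [Sc...]^1−.
Charge balance with potassium (+1) requires 1 complex ion per 1 potassium.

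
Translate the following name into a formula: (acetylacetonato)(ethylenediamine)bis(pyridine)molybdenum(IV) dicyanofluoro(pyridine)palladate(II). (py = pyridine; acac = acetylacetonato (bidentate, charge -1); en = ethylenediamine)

Cation [Mo…]: ligand charges -1, Mo(IV) ⇒ ion charge 3+.
Anion [Pd…]: ligand charges -3, Pd(II) ⇒ ion charge 1−.

[Mo(acac)(en)(py)2][Pd(CN)2F(py)]3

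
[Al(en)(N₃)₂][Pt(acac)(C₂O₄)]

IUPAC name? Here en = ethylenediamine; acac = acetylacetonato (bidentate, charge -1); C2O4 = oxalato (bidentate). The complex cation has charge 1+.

Both ions are complex: the cation is named first with the plain metal name, the anion second with the -ate form; each ion's ligands are alphabetised independently.
The complex cation is given as 1+; its ligand charges sum to -2, so Al = +3.
A 1:1 salt means the anion carries the equal and opposite charge, 1−.
Anion: ligand charges sum to -3; for the ion to be 1−, Pt = +2.

diazido(ethylenediamine)aluminium(III) (acetylacetonato)oxalatoplatinate(II)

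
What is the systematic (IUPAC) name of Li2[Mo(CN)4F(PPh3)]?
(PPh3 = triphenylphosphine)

lithium tetracyanofluoro(triphenylphosphine)molybdate(III)

The 2 lithium counter-ions carry a total charge of +2, so each complex ion is 2−.
Ligand charges: 1×fluoro (-1 each), 4×cyano (-1 each), 1×triphenylphosphine (neutral); total -5. So Mo + (-5) = 2−, giving Mo = +3.
The complex ion is anionic, so molybdenum takes the -ate form molybdate(III).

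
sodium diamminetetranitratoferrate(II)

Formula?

Ligands: 4 nitrato (NO3, -1), 2 ammine (NH3, neutral). Ligand charge sum = -4.
Charge balance with sodium (+1) requires 1 complex ion per 2 sodium.

Na2[Fe(NH3)2(NO3)4]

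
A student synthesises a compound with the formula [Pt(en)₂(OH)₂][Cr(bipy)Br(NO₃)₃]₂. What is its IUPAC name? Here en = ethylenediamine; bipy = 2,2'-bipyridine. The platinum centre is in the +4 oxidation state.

Both ions are complex: the cation is named first with the plain metal name, the anion second with the -ate form; each ion's ligands are alphabetised independently.
Pt is given as +4; the cation's ligand charges sum to -2, so the complex cation is 2+.
With 2 anions per cation, each anion must be 2/2 = 1−.
Anion: ligand charges sum to -4; for the ion to be 1−, Cr = +3.

bis(ethylenediamine)dihydroxoplatinum(IV) (2,2'-bipyridine)bromotrinitratochromate(III)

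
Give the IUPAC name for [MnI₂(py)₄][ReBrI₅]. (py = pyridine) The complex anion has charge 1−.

Both ions are complex: the cation is named first with the plain metal name, the anion second with the -ate form; each ion's ligands are alphabetised independently.
The complex anion is given as 1−; its ligand charges sum to -6, so Re = +5.
A 1:1 salt means the cation carries the equal and opposite charge, 1+.
Cation: ligand charges sum to -2; for the ion to be 1+, Mn = +3.

diiodotetrakis(pyridine)manganese(III) bromopentaiodorhenate(V)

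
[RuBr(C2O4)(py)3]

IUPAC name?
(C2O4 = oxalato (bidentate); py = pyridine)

bromooxalatotris(pyridine)ruthenium(III)

There is no counter-ion, so the complex is neutral overall.
Ligand charges: 1×bromo (-1 each), 1×oxalato (-2 each), 3×pyridine (neutral); total -3. So Ru + (-3) = 0, giving Ru = +3.
Ligands are named alphabetically: bromo before oxalato before pyridine.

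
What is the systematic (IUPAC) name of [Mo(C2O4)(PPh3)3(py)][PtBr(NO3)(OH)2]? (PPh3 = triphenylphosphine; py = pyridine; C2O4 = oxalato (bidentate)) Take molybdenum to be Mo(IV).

Both ions are complex: the cation is named first with the plain metal name, the anion second with the -ate form; each ion's ligands are alphabetised independently.
Mo is given as +4; the cation's ligand charges sum to -2, so the complex cation is 2+.
A 1:1 salt means the anion carries the equal and opposite charge, 2−.
Anion: ligand charges sum to -4; for the ion to be 2−, Pt = +2.

oxalato(pyridine)tris(triphenylphosphine)molybdenum(IV) bromodihydroxonitratoplatinate(II)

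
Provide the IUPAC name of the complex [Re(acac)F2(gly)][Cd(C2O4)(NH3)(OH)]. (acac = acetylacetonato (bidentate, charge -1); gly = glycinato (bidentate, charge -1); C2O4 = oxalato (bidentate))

Both ions are complex: the cation is named first with the plain metal name, the anion second with the -ate form; each ion's ligands are alphabetised independently.
Cadmium is always +2 in its complexes; the anion's ligand charges sum to -3, so the complex anion is 1−.
A 1:1 salt means the cation carries the equal and opposite charge, 1+.
Cation: ligand charges sum to -4; for the ion to be 1+, Re = +5.

(acetylacetonato)difluoro(glycinato)rhenium(V) amminehydroxooxalatocadmate(II)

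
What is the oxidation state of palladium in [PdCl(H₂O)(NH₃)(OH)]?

No counter-ion: the bracketed complex is neutral.
Ligand charges: 1×Cl = -1; 1×NH3 neutral; 1×OH = -1; 1×H2O neutral; sum -2.
Pd + (-2) = 0 ⇒ Pd is +2.

+2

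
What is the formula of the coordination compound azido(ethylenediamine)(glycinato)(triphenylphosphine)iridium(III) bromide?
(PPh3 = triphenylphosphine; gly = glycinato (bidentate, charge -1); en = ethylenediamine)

[Ir(en)(gly)(N3)(PPh3)]Br

Ligands: 1 triphenylphosphine (PPh3, neutral), 1 azido (N3, -1), 1 glycinato (gly, -1), 1 ethylenediamine (en, neutral). Ligand charge sum = -2.
With Ir in oxidation state +3, the complex ion is [Ir...]^1+.
Charge balance with bromide (-1) requires 1 complex ion per 1 bromide.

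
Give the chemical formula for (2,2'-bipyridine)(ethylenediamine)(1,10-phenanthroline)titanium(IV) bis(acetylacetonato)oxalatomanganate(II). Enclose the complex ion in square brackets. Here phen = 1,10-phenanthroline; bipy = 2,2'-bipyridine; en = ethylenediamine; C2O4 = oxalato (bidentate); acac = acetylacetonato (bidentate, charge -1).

Cation [Ti…]: ligand charges 0, Ti(IV) ⇒ ion charge 4+.
Anion [Mn…]: ligand charges -4, Mn(II) ⇒ ion charge 2−.
One 4+ cation requires 2 of the 2− anion.

[Ti(bipy)(en)(phen)][Mn(acac)2(C2O4)]2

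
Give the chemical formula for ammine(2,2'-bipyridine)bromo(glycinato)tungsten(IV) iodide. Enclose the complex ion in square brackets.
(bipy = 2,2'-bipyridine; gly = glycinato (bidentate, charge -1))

[W(bipy)Br(gly)(NH3)]I2

Ligands: 1 2,2'-bipyridine (bipy, neutral), 1 glycinato (gly, -1), 1 bromo (Br, -1), 1 ammine (NH3, neutral). Ligand charge sum = -2.
Charge balance with iodide (-1) requires 1 complex ion per 2 iodide.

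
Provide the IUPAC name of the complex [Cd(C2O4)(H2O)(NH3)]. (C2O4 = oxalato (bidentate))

There is no counter-ion, so the complex is neutral overall.
Ligand charges: 1×ammine (neutral), 1×aqua (neutral), 1×oxalato (-2 each); total -2. So Cd + (-2) = 0, giving Cd = +2.
Ligands are named alphabetically: ammine before aqua before oxalato.

ammineaquaoxalatocadmium(II)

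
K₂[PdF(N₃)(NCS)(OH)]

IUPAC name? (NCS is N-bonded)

potassium azidofluorohydroxoisothiocyanatopalladate(II)

The 2 potassium counter-ions carry a total charge of +2, so each complex ion is 2−.
Ligand charges: 1×hydroxo (-1 each), 1×azido (-1 each), 1×fluoro (-1 each), 1×isothiocyanato (-1 each); total -4. So Pd + (-4) = 2−, giving Pd = +2.
Ligands are named alphabetically: azido before fluoro before hydroxo before isothiocyanato.
The complex ion is anionic, so palladium takes the -ate form palladate(II).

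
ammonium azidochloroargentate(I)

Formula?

NH4[AgCl(N3)]

Ligands: 1 chloro (Cl, -1), 1 azido (N3, -1). Ligand charge sum = -2.
With Ag in oxidation state +1, the complex ion is [Ag...]^1−.
Charge balance with ammonium (+1) requires 1 complex ion per 1 ammonium.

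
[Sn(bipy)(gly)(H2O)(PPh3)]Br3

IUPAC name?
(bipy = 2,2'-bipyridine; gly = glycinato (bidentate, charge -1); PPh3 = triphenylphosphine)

aqua(2,2'-bipyridine)(glycinato)(triphenylphosphine)tin(IV) bromide

The 3 bromide counter-ions carry a total charge of -3, so each complex ion is 3+.
Ligand charges: 1×2,2'-bipyridine (neutral), 1×glycinato (-1 each), 1×triphenylphosphine (neutral), 1×aqua (neutral); total -1. So Sn + (-1) = 3+, giving Sn = +4.
Ligands are named alphabetically: aqua before bipyridine before glycinato before triphenylphosphine.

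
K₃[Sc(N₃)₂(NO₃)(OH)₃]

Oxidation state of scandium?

+3

3 potassium outside the brackets (+1 each) → the complex ion is 3−.
Ligand charges: 2×N3 = -2; 1×NO3 = -1; 3×OH = -3; sum -6.
Sc + (-6) = 3− ⇒ Sc is +3.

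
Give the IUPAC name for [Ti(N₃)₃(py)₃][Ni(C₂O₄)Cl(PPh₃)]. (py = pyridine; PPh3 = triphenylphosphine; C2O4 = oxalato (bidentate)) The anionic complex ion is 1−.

triazidotris(pyridine)titanium(IV) chlorooxalato(triphenylphosphine)nickelate(II)

Both ions are complex: the cation is named first with the plain metal name, the anion second with the -ate form; each ion's ligands are alphabetised independently.
The complex anion is given as 1−; its ligand charges sum to -3, so Ni = +2.
A 1:1 salt means the cation carries the equal and opposite charge, 1+.
Cation: ligand charges sum to -3; for the ion to be 1+, Ti = +4.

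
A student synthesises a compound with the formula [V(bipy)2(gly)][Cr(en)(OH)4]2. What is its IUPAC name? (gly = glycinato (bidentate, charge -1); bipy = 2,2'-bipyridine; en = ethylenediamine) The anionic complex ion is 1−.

Both ions are complex: the cation is named first with the plain metal name, the anion second with the -ate form; each ion's ligands are alphabetised independently.
The complex anion is given as 1−; its ligand charges sum to -4, so Cr = +3.
With 2 anions per cation, the cation must be 2×1 = 2+.
Cation: ligand charges sum to -1; for the ion to be 2+, V = +3.

bis(2,2'-bipyridine)(glycinato)vanadium(III) (ethylenediamine)tetrahydroxochromate(III)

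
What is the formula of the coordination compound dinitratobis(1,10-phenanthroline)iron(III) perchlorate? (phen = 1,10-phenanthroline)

[Fe(NO3)2(phen)2]ClO4

Ligands: 2 1,10-phenanthroline (phen, neutral), 2 nitrato (NO3, -1). Ligand charge sum = -2.
Charge balance with perchlorate (-1) requires 1 complex ion per 1 perchlorate.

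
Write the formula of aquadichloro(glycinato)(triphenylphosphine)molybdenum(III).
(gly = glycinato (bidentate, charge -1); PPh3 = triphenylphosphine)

Ligands: 2 chloro (Cl, -1), 1 glycinato (gly, -1), 1 aqua (H2O, neutral), 1 triphenylphosphine (PPh3, neutral). Ligand charge sum = -3.
With Mo in oxidation state +3, the complex ion is [Mo...].

[MoCl2(gly)(H2O)(PPh3)]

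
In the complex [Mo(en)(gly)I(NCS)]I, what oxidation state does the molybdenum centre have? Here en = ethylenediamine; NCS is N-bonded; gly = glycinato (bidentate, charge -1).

+4

1 iodide outside the brackets (-1 each) → the complex ion is 1+.
Ligand charges: 1×en neutral; 1×NCS = -1; 1×I = -1; 1×gly = -1; sum -3.
Mo + (-3) = 1+ ⇒ Mo is +4.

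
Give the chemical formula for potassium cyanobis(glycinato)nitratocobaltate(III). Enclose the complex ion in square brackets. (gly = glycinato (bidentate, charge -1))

K[Co(CN)(gly)2(NO3)]

Ligands: 1 nitrato (NO3, -1), 2 glycinato (gly, -1), 1 cyano (CN, -1). Ligand charge sum = -4.
With Co in oxidation state +3, the complex ion is [Co...]^1−.
Charge balance with potassium (+1) requires 1 complex ion per 1 potassium.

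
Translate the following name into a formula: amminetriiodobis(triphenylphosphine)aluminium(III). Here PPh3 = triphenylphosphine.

[AlI3(NH3)(PPh3)2]

Ligands: 3 iodo (I, -1), 1 ammine (NH3, neutral), 2 triphenylphosphine (PPh3, neutral). Ligand charge sum = -3.
With Al in oxidation state +3, the complex ion is [Al...].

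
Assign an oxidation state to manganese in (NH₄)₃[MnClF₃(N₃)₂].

3 ammonium outside the brackets (+1 each) → the complex ion is 3−.
Ligand charges: 1×Cl = -1; 3×F = -3; 2×N3 = -2; sum -6.
Mn + (-6) = 3− ⇒ Mn is +3.

+3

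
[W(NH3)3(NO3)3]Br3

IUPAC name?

triamminetrinitratotungsten(VI) bromide

The 3 bromide counter-ions carry a total charge of -3, so each complex ion is 3+.
Ligand charges: 3×ammine (neutral), 3×nitrato (-1 each); total -3. So W + (-3) = 3+, giving W = +6.
Ligands are named alphabetically: ammine before nitrato.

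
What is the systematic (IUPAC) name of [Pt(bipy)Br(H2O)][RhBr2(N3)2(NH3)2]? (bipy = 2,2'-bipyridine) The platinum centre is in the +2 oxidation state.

Both ions are complex: the cation is named first with the plain metal name, the anion second with the -ate form; each ion's ligands are alphabetised independently.
Pt is given as +2; the cation's ligand charges sum to -1, so the complex cation is 1+.
A 1:1 salt means the anion carries the equal and opposite charge, 1−.
Anion: ligand charges sum to -4; for the ion to be 1−, Rh = +3.

aqua(2,2'-bipyridine)bromoplatinum(II) diamminediazidodibromorhodate(III)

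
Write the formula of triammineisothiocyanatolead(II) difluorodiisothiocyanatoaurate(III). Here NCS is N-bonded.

Cation [Pb…]: ligand charges -1, Pb(II) ⇒ ion charge 1+.
Anion [Au…]: ligand charges -4, Au(III) ⇒ ion charge 1−.

[Pb(NCS)(NH3)3][AuF2(NCS)2]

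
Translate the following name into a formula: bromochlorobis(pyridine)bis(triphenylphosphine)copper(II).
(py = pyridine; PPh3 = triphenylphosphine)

[CuBrCl(PPh3)2(py)2]

Ligands: 2 pyridine (py, neutral), 1 bromo (Br, -1), 1 chloro (Cl, -1), 2 triphenylphosphine (PPh3, neutral). Ligand charge sum = -2.
With Cu in oxidation state +2, the complex ion is [Cu...].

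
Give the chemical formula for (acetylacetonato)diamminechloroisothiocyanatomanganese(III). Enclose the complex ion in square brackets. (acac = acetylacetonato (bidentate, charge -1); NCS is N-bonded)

Ligands: 1 chloro (Cl, -1), 1 acetylacetonato (acac, -1), 2 ammine (NH3, neutral), 1 isothiocyanato (NCS, -1). Ligand charge sum = -3.
With Mn in oxidation state +3, the complex ion is [Mn...].

[Mn(acac)Cl(NCS)(NH3)2]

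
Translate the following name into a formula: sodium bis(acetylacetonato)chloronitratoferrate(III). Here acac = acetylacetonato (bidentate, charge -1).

Ligands: 1 chloro (Cl, -1), 2 acetylacetonato (acac, -1), 1 nitrato (NO3, -1). Ligand charge sum = -4.
Charge balance with sodium (+1) requires 1 complex ion per 1 sodium.

Na[Fe(acac)2Cl(NO3)]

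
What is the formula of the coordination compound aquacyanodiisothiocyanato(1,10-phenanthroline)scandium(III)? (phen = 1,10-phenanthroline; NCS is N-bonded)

[Sc(CN)(H2O)(NCS)2(phen)]

Ligands: 1 cyano (CN, -1), 1 aqua (H2O, neutral), 1 1,10-phenanthroline (phen, neutral), 2 isothiocyanato (NCS, -1). Ligand charge sum = -3.
With Sc in oxidation state +3, the complex ion is [Sc...].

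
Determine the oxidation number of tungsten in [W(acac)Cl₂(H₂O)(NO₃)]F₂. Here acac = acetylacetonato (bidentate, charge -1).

+6

2 fluoride outside the brackets (-1 each) → the complex ion is 2+.
Ligand charges: 1×NO3 = -1; 2×Cl = -2; 1×H2O neutral; 1×acac = -1; sum -4.
W + (-4) = 2+ ⇒ W is +6.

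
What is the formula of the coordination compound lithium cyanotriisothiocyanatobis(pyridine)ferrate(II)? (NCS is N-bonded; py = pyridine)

Ligands: 3 isothiocyanato (NCS, -1), 1 cyano (CN, -1), 2 pyridine (py, neutral). Ligand charge sum = -4.
Charge balance with lithium (+1) requires 1 complex ion per 2 lithium.

Li2[Fe(CN)(NCS)3(py)2]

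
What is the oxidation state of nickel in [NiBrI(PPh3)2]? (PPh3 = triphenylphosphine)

+2

No counter-ion: the bracketed complex is neutral.
Ligand charges: 2×PPh3 neutral; 1×Br = -1; 1×I = -1; sum -2.
Ni + (-2) = 0 ⇒ Ni is +2.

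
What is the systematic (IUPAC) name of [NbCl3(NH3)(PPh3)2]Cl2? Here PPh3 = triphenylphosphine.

amminetrichlorobis(triphenylphosphine)niobium(V) chloride

The 2 chloride counter-ions carry a total charge of -2, so each complex ion is 2+.
Ligand charges: 3×chloro (-1 each), 2×triphenylphosphine (neutral), 1×ammine (neutral); total -3. So Nb + (-3) = 2+, giving Nb = +5.
Ligands are named alphabetically: ammine before chloro before triphenylphosphine.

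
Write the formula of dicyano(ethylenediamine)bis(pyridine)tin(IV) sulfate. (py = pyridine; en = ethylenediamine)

Ligands: 2 pyridine (py, neutral), 1 ethylenediamine (en, neutral), 2 cyano (CN, -1). Ligand charge sum = -2.
With Sn in oxidation state +4, the complex ion is [Sn...]^2+.
Charge balance with sulfate (-2) requires 1 complex ion per 1 sulfate.

[Sn(CN)2(en)(py)2]SO4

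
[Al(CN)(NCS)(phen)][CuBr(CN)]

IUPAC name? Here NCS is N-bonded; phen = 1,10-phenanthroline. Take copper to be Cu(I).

cyanoisothiocyanato(1,10-phenanthroline)aluminium(III) bromocyanocuprate(I)

Both ions are complex: the cation is named first with the plain metal name, the anion second with the -ate form; each ion's ligands are alphabetised independently.
Cu is given as +1; the anion's ligand charges sum to -2, so the complex anion is 1−.
A 1:1 salt means the cation carries the equal and opposite charge, 1+.
Cation: ligand charges sum to -2; for the ion to be 1+, Al = +3.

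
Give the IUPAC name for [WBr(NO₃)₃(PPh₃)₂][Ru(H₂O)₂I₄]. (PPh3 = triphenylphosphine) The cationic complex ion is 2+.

The complex cation is given as 2+; its ligand charges sum to -4, so W = +6.
A 1:1 salt means the anion carries the equal and opposite charge, 2−.
Anion: ligand charges sum to -4; for the ion to be 2−, Ru = +2.

bromotrinitratobis(triphenylphosphine)tungsten(VI) diaquatetraiodoruthenate(II)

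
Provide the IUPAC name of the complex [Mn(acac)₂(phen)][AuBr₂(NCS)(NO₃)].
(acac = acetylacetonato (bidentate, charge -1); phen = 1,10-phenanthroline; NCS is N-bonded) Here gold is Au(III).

Au is given as +3; the anion's ligand charges sum to -4, so the complex anion is 1−.
A 1:1 salt means the cation carries the equal and opposite charge, 1+.
Cation: ligand charges sum to -2; for the ion to be 1+, Mn = +3.

bis(acetylacetonato)(1,10-phenanthroline)manganese(III) dibromoisothiocyanatonitratoaurate(III)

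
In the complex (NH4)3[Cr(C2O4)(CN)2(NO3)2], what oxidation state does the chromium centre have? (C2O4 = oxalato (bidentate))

+3

3 ammonium outside the brackets (+1 each) → the complex ion is 3−.
Ligand charges: 2×NO3 = -2; 1×C2O4 = -2; 2×CN = -2; sum -6.
Cr + (-6) = 3− ⇒ Cr is +3.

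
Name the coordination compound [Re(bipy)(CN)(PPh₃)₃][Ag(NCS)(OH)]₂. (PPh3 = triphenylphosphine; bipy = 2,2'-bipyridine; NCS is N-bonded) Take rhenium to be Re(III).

Both ions are complex: the cation is named first with the plain metal name, the anion second with the -ate form; each ion's ligands are alphabetised independently.
Re is given as +3; the cation's ligand charges sum to -1, so the complex cation is 2+.
With 2 anions per cation, each anion must be 2/2 = 1−.
Anion: ligand charges sum to -2; for the ion to be 1−, Ag = +1.

(2,2'-bipyridine)cyanotris(triphenylphosphine)rhenium(III) hydroxoisothiocyanatoargentate(I)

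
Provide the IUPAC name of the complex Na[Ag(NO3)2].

sodium dinitratoargentate(I)

The 1 sodium counter-ion carries a total charge of +1, so each complex ion is 1−.
Ligand charges: 2×nitrato (-1 each); total -2. So Ag + (-2) = 1−, giving Ag = +1.
The complex ion is anionic, so silver takes the -ate form argentate(I).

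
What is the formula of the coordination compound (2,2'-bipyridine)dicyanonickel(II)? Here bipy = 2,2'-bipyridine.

[Ni(bipy)(CN)2]

Ligands: 2 cyano (CN, -1), 1 2,2'-bipyridine (bipy, neutral). Ligand charge sum = -2.
With Ni in oxidation state +2, the complex ion is [Ni...].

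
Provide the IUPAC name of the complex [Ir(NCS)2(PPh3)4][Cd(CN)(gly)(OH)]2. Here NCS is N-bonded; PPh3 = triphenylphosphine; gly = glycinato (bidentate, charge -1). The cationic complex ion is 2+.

diisothiocyanatotetrakis(triphenylphosphine)iridium(IV) cyano(glycinato)hydroxocadmate(II)

Both ions are complex: the cation is named first with the plain metal name, the anion second with the -ate form; each ion's ligands are alphabetised independently.
The complex cation is given as 2+; its ligand charges sum to -2, so Ir = +4.
With 2 anions per cation, each anion must be 2/2 = 1−.
Anion: ligand charges sum to -3; for the ion to be 1−, Cd = +2.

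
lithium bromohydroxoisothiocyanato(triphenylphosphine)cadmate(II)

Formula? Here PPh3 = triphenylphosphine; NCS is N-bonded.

Ligands: 1 triphenylphosphine (PPh3, neutral), 1 hydroxo (OH, -1), 1 isothiocyanato (NCS, -1), 1 bromo (Br, -1). Ligand charge sum = -3.
Charge balance with lithium (+1) requires 1 complex ion per 1 lithium.

Li[CdBr(NCS)(OH)(PPh3)]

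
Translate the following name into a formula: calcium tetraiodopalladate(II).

Ligands: 4 iodo (I, -1). Ligand charge sum = -4.
With Pd in oxidation state +2, the complex ion is [Pd...]^2−.
Charge balance with calcium (+2) requires 1 complex ion per 1 calcium.

Ca[PdI4]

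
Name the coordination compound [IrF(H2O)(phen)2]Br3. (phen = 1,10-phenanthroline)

The 3 bromide counter-ions carry a total charge of -3, so each complex ion is 3+.
Ligand charges: 1×fluoro (-1 each), 1×aqua (neutral), 2×1,10-phenanthroline (neutral); total -1. So Ir + (-1) = 3+, giving Ir = +4.
Ligands are named alphabetically: aqua before fluoro before phenanthroline.

aquafluorobis(1,10-phenanthroline)iridium(IV) bromide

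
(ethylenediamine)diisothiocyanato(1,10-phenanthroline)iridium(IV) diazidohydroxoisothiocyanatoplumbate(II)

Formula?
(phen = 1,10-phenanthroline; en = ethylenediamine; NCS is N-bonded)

Cation [Ir…]: ligand charges -2, Ir(IV) ⇒ ion charge 2+.
Anion [Pb…]: ligand charges -4, Pb(II) ⇒ ion charge 2−.
One 2+ cation balances one 2− anion.

[Ir(en)(NCS)2(phen)][Pb(N3)2(NCS)(OH)]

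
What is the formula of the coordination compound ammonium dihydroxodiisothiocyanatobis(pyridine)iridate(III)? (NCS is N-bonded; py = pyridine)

Ligands: 2 hydroxo (OH, -1), 2 isothiocyanato (NCS, -1), 2 pyridine (py, neutral). Ligand charge sum = -4.
With Ir in oxidation state +3, the complex ion is [Ir...]^1−.
Charge balance with ammonium (+1) requires 1 complex ion per 1 ammonium.

NH4[Ir(NCS)2(OH)2(py)2]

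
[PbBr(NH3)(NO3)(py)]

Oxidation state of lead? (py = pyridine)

+2

No counter-ion: the bracketed complex is neutral.
Ligand charges: 1×NH3 neutral; 1×py neutral; 1×NO3 = -1; 1×Br = -1; sum -2.
Pb + (-2) = 0 ⇒ Pb is +2.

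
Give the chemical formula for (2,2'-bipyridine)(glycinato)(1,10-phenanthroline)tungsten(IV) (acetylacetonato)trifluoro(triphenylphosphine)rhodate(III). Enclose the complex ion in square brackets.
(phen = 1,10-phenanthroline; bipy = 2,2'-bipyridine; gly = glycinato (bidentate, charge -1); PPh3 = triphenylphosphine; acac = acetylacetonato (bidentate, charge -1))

[W(bipy)(gly)(phen)][Rh(acac)F3(PPh3)]3

Cation [W…]: ligand charges -1, W(IV) ⇒ ion charge 3+.
Anion [Rh…]: ligand charges -4, Rh(III) ⇒ ion charge 1−.
One 3+ cation requires 3 of the 1− anion.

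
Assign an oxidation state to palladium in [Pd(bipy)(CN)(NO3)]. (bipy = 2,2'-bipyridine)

+2

No counter-ion: the bracketed complex is neutral.
Ligand charges: 1×bipy neutral; 1×NO3 = -1; 1×CN = -1; sum -2.
Pd + (-2) = 0 ⇒ Pd is +2.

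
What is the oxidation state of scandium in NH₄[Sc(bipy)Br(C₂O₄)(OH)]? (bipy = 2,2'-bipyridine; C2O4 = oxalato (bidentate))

1 ammonium outside the brackets (+1 each) → the complex ion is 1−.
Ligand charges: 1×bipy neutral; 1×Br = -1; 1×OH = -1; 1×C2O4 = -2; sum -4.
Sc + (-4) = 1− ⇒ Sc is +3.

+3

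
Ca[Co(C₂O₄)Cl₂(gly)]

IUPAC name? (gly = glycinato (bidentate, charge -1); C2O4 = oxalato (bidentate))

The 1 calcium counter-ion carries a total charge of +2, so each complex ion is 2−.
Ligand charges: 1×glycinato (-1 each), 1×oxalato (-2 each), 2×chloro (-1 each); total -5. So Co + (-5) = 2−, giving Co = +3.
Ligands are named alphabetically: chloro before glycinato before oxalato.
The complex ion is anionic, so cobalt takes the -ate form cobaltate(III).

calcium dichloro(glycinato)oxalatocobaltate(III)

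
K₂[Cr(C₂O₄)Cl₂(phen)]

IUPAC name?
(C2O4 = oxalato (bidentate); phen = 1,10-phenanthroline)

potassium dichlorooxalato(1,10-phenanthroline)chromate(II)

The 2 potassium counter-ions carry a total charge of +2, so each complex ion is 2−.
Ligand charges: 1×oxalato (-2 each), 2×chloro (-1 each), 1×1,10-phenanthroline (neutral); total -4. So Cr + (-4) = 2−, giving Cr = +2.
Ligands are named alphabetically: chloro before oxalato before phenanthroline.
The complex ion is anionic, so chromium takes the -ate form chromate(II).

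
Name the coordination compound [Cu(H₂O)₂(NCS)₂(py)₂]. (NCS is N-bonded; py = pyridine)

diaquadiisothiocyanatobis(pyridine)copper(II)

There is no counter-ion, so the complex is neutral overall.
Ligand charges: 2×isothiocyanato (-1 each), 2×aqua (neutral), 2×pyridine (neutral); total -2. So Cu + (-2) = 0, giving Cu = +2.
Ligands are named alphabetically: aqua before isothiocyanato before pyridine.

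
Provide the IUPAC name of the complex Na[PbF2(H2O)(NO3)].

The 1 sodium counter-ion carries a total charge of +1, so each complex ion is 1−.
Ligand charges: 1×nitrato (-1 each), 1×aqua (neutral), 2×fluoro (-1 each); total -3. So Pb + (-3) = 1−, giving Pb = +2.
The complex ion is anionic, so lead takes the -ate form plumbate(II).

sodium aquadifluoronitratoplumbate(II)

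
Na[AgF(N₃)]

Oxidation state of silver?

1 sodium outside the brackets (+1 each) → the complex ion is 1−.
Ligand charges: 1×N3 = -1; 1×F = -1; sum -2.
Ag + (-2) = 1− ⇒ Ag is +1.

+1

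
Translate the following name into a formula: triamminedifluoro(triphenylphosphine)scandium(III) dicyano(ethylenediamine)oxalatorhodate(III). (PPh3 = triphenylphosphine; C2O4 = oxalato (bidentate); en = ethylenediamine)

[ScF2(NH3)3(PPh3)][Rh(C2O4)(CN)2(en)]

Cation [Sc…]: ligand charges -2, Sc(III) ⇒ ion charge 1+.
Anion [Rh…]: ligand charges -4, Rh(III) ⇒ ion charge 1−.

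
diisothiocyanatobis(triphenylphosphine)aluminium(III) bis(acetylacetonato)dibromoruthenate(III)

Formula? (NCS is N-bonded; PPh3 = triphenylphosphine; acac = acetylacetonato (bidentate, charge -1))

Cation [Al…]: ligand charges -2, Al(III) ⇒ ion charge 1+.
Anion [Ru…]: ligand charges -4, Ru(III) ⇒ ion charge 1−.
One 1+ cation balances one 1− anion.

[Al(NCS)2(PPh3)2][Ru(acac)2Br2]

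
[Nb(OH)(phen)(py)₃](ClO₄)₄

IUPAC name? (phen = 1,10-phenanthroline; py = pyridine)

The 4 perchlorate counter-ions carry a total charge of -4, so each complex ion is 4+.
Ligand charges: 1×hydroxo (-1 each), 1×1,10-phenanthroline (neutral), 3×pyridine (neutral); total -1. So Nb + (-1) = 4+, giving Nb = +5.
Ligands are named alphabetically: hydroxo before phenanthroline before pyridine.

hydroxo(1,10-phenanthroline)tris(pyridine)niobium(V) perchlorate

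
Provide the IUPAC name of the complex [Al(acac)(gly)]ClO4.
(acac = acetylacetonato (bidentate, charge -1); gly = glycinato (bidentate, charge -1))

The 1 perchlorate counter-ion carries a total charge of -1, so each complex ion is 1+.
Ligand charges: 1×acetylacetonato (-1 each), 1×glycinato (-1 each); total -2. So Al + (-2) = 1+, giving Al = +3.
Ligands are named alphabetically: acetylacetonato before glycinato.

(acetylacetonato)(glycinato)aluminium(III) perchlorate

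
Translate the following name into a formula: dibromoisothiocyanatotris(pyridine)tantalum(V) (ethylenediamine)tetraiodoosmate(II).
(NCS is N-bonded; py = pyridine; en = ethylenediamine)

[TaBr2(NCS)(py)3][Os(en)I4]

Cation [Ta…]: ligand charges -3, Ta(V) ⇒ ion charge 2+.
Anion [Os…]: ligand charges -4, Os(II) ⇒ ion charge 2−.
One 2+ cation balances one 2− anion.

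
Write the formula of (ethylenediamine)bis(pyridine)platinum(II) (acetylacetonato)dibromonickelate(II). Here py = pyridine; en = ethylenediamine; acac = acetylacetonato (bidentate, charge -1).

Cation [Pt…]: ligand charges 0, Pt(II) ⇒ ion charge 2+.
Anion [Ni…]: ligand charges -3, Ni(II) ⇒ ion charge 1−.

[Pt(en)(py)2][Ni(acac)Br2]2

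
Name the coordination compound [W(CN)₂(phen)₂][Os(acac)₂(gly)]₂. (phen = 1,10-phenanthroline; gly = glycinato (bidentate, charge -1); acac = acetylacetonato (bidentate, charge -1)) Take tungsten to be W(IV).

W is given as +4; the cation's ligand charges sum to -2, so the complex cation is 2+.
With 2 anions per cation, each anion must be 2/2 = 1−.
Anion: ligand charges sum to -3; for the ion to be 1−, Os = +2.

dicyanobis(1,10-phenanthroline)tungsten(IV) bis(acetylacetonato)(glycinato)osmate(II)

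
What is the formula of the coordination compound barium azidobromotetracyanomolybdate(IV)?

Ligands: 1 bromo (Br, -1), 1 azido (N3, -1), 4 cyano (CN, -1). Ligand charge sum = -6.
With Mo in oxidation state +4, the complex ion is [Mo...]^2−.
Charge balance with barium (+2) requires 1 complex ion per 1 barium.

Ba[MoBr(CN)4(N3)]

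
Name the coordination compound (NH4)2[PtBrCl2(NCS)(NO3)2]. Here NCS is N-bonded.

ammonium bromodichloroisothiocyanatodinitratoplatinate(IV)

The 2 ammonium counter-ions carry a total charge of +2, so each complex ion is 2−.
Ligand charges: 2×nitrato (-1 each), 2×chloro (-1 each), 1×isothiocyanato (-1 each), 1×bromo (-1 each); total -6. So Pt + (-6) = 2−, giving Pt = +4.
Ligands are named alphabetically: bromo before chloro before isothiocyanato before nitrato.
The complex ion is anionic, so platinum takes the -ate form platinate(IV).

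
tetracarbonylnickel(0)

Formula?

Ligands: 4 carbonyl (CO, neutral). Ligand charge sum = 0.
With Ni in oxidation state 0, the complex ion is [Ni...].

[Ni(CO)4]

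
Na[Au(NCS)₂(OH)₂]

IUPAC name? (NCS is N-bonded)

sodium dihydroxodiisothiocyanatoaurate(III)

The 1 sodium counter-ion carries a total charge of +1, so each complex ion is 1−.
Ligand charges: 2×hydroxo (-1 each), 2×isothiocyanato (-1 each); total -4. So Au + (-4) = 1−, giving Au = +3.
Ligands are named alphabetically: hydroxo before isothiocyanato.
The complex ion is anionic, so gold takes the -ate form aurate(III).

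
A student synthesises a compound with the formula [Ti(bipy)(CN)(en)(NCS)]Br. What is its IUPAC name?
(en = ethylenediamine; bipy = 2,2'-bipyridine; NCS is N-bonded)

The 1 bromide counter-ion carries a total charge of -1, so each complex ion is 1+.
Ligand charges: 1×cyano (-1 each), 1×ethylenediamine (neutral), 1×2,2'-bipyridine (neutral), 1×isothiocyanato (-1 each); total -2. So Ti + (-2) = 1+, giving Ti = +3.
Ligands are named alphabetically: bipyridine before cyano before ethylenediamine before isothiocyanato.

(2,2'-bipyridine)cyano(ethylenediamine)isothiocyanatotitanium(III) bromide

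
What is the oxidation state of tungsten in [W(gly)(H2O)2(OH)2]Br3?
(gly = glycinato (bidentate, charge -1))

3 bromide outside the brackets (-1 each) → the complex ion is 3+.
Ligand charges: 2×H2O neutral; 1×gly = -1; 2×OH = -2; sum -3.
W + (-3) = 3+ ⇒ W is +6.

+6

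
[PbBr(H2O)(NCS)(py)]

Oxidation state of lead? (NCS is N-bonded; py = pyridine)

+2

No counter-ion: the bracketed complex is neutral.
Ligand charges: 1×Br = -1; 1×NCS = -1; 1×H2O neutral; 1×py neutral; sum -2.
Pb + (-2) = 0 ⇒ Pb is +2.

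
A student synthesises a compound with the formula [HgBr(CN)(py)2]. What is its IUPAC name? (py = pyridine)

bromocyanobis(pyridine)mercury(II)

There is no counter-ion, so the complex is neutral overall.
Ligand charges: 2×pyridine (neutral), 1×bromo (-1 each), 1×cyano (-1 each); total -2. So Hg + (-2) = 0, giving Hg = +2.
Ligands are named alphabetically: bromo before cyano before pyridine.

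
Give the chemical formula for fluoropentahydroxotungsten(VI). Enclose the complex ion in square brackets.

[WF(OH)5]

Ligands: 1 fluoro (F, -1), 5 hydroxo (OH, -1). Ligand charge sum = -6.
With W in oxidation state +6, the complex ion is [W...].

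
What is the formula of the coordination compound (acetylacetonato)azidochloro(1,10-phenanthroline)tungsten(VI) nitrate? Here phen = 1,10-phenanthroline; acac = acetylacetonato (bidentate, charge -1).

[W(acac)Cl(N3)(phen)](NO3)3

Ligands: 1 1,10-phenanthroline (phen, neutral), 1 chloro (Cl, -1), 1 acetylacetonato (acac, -1), 1 azido (N3, -1). Ligand charge sum = -3.
With W in oxidation state +6, the complex ion is [W...]^3+.
Charge balance with nitrate (-1) requires 1 complex ion per 3 nitrate.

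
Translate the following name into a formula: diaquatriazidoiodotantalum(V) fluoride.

Ligands: 2 aqua (H2O, neutral), 1 iodo (I, -1), 3 azido (N3, -1). Ligand charge sum = -4.
With Ta in oxidation state +5, the complex ion is [Ta...]^1+.
Charge balance with fluoride (-1) requires 1 complex ion per 1 fluoride.

[Ta(H2O)2I(N3)3]F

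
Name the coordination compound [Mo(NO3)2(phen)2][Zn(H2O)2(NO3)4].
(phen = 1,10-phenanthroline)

Both ions are complex: the cation is named first with the plain metal name, the anion second with the -ate form; each ion's ligands are alphabetised independently.
Zinc is always +2 in its complexes; the anion's ligand charges sum to -4, so the complex anion is 2−.
A 1:1 salt means the cation carries the equal and opposite charge, 2+.
Cation: ligand charges sum to -2; for the ion to be 2+, Mo = +4.

dinitratobis(1,10-phenanthroline)molybdenum(IV) diaquatetranitratozincate(II)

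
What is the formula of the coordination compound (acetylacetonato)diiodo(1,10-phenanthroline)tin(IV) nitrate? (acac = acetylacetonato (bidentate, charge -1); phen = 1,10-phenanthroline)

Ligands: 2 iodo (I, -1), 1 acetylacetonato (acac, -1), 1 1,10-phenanthroline (phen, neutral). Ligand charge sum = -3.
With Sn in oxidation state +4, the complex ion is [Sn...]^1+.
Charge balance with nitrate (-1) requires 1 complex ion per 1 nitrate.

[Sn(acac)I2(phen)]NO3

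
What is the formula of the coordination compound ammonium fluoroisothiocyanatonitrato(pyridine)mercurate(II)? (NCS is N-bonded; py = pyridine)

Ligands: 1 nitrato (NO3, -1), 1 isothiocyanato (NCS, -1), 1 pyridine (py, neutral), 1 fluoro (F, -1). Ligand charge sum = -3.
Charge balance with ammonium (+1) requires 1 complex ion per 1 ammonium.

NH4[HgF(NCS)(NO3)(py)]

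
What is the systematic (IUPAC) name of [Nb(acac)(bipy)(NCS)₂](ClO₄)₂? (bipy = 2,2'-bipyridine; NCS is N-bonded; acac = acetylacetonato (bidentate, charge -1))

The 2 perchlorate counter-ions carry a total charge of -2, so each complex ion is 2+.
Ligand charges: 1×2,2'-bipyridine (neutral), 2×isothiocyanato (-1 each), 1×acetylacetonato (-1 each); total -3. So Nb + (-3) = 2+, giving Nb = +5.
Ligands are named alphabetically: acetylacetonato before bipyridine before isothiocyanato.

(acetylacetonato)(2,2'-bipyridine)diisothiocyanatoniobium(V) perchlorate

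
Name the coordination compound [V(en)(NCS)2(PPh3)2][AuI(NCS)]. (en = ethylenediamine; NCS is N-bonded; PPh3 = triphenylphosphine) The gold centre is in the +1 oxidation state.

Both ions are complex: the cation is named first with the plain metal name, the anion second with the -ate form; each ion's ligands are alphabetised independently.
Au is given as +1; the anion's ligand charges sum to -2, so the complex anion is 1−.
A 1:1 salt means the cation carries the equal and opposite charge, 1+.
Cation: ligand charges sum to -2; for the ion to be 1+, V = +3.

(ethylenediamine)diisothiocyanatobis(triphenylphosphine)vanadium(III) iodoisothiocyanatoaurate(I)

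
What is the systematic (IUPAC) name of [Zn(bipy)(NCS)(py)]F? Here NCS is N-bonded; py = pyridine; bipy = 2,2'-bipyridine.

The 1 fluoride counter-ion carries a total charge of -1, so each complex ion is 1+.
Ligand charges: 1×isothiocyanato (-1 each), 1×pyridine (neutral), 1×2,2'-bipyridine (neutral); total -1. So Zn + (-1) = 1+, giving Zn = +2.
Ligands are named alphabetically: bipyridine before isothiocyanato before pyridine.

(2,2'-bipyridine)isothiocyanato(pyridine)zinc(II) fluoride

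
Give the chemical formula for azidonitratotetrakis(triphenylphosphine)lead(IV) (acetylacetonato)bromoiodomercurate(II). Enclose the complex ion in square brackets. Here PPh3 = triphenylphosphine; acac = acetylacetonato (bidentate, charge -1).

Cation [Pb…]: ligand charges -2, Pb(IV) ⇒ ion charge 2+.
Anion [Hg…]: ligand charges -3, Hg(II) ⇒ ion charge 1−.
One 2+ cation requires 2 of the 1− anion.

[Pb(N3)(NO3)(PPh3)4][Hg(acac)BrI]2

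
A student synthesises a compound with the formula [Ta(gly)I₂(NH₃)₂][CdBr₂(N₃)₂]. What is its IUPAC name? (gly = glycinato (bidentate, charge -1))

diammine(glycinato)diiodotantalum(V) diazidodibromocadmate(II)

Both ions are complex: the cation is named first with the plain metal name, the anion second with the -ate form; each ion's ligands are alphabetised independently.
Cadmium is always +2 in its complexes; the anion's ligand charges sum to -4, so the complex anion is 2−.
A 1:1 salt means the cation carries the equal and opposite charge, 2+.
Cation: ligand charges sum to -3; for the ion to be 2+, Ta = +5.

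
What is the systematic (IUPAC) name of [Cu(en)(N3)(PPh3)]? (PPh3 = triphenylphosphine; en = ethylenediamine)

There is no counter-ion, so the complex is neutral overall.
Ligand charges: 1×triphenylphosphine (neutral), 1×azido (-1 each), 1×ethylenediamine (neutral); total -1. So Cu + (-1) = 0, giving Cu = +1.
Ligands are named alphabetically: azido before ethylenediamine before triphenylphosphine.

azido(ethylenediamine)(triphenylphosphine)copper(I)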